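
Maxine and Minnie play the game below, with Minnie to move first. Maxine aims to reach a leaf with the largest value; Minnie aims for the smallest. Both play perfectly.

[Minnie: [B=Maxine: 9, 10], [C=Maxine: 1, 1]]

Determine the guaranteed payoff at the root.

B (Maxine): max(9, 10) = 10
C (Maxine): max(1, 1) = 1
Root (Minnie): min(10, 1) = 1

1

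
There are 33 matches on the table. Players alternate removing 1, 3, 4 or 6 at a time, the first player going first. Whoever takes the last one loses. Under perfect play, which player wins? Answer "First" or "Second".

First

i:   0  1  2  3  4  5  6  7  8  9 10 11 12 13 14 15 16 17 18 19 20 21 22 23 24 25 26 27 28 29 30 31 32 33
     W  L  W  L  W  W  W  W  L  W  L  W  W  W  W  L  W  L  W  W  W  W  L  W  L  W  W  W  W  L  W  L  W  W
Position 33 is W, so the first player wins.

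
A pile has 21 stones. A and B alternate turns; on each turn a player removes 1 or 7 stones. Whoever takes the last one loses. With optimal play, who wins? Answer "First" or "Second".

Second

W/L table (W = player to move can force a win):
i:   0  1  2  3  4  5  6  7  8  9 10 11 12 13 14 15 16 17 18 19 20 21
     W  L  W  L  W  L  W  L  W  L  W  L  W  L  W  L  W  L  W  L  W  L
Position 21 is L, so the second player wins.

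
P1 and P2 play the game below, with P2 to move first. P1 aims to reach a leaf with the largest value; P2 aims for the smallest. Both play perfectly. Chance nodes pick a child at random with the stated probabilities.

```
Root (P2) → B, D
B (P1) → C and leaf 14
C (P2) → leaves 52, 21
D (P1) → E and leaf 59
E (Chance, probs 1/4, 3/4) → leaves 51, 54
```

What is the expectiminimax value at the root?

C (P2): min(52, 21) = 21
B (P1): max(21, 14) = 21
E (Chance): 1/4·51 + 3/4·54 = 53.25
D (P1): max(53.25, 59) = 59
Root (P2): min(21, 59) = 21

21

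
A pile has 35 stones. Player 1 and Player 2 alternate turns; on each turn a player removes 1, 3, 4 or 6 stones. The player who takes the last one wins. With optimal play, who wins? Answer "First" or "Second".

Second

Positions where the player to move wins (W) vs loses (L):
i:   0  1  2  3  4  5  6  7  8  9 10 11 12 13 14 15 16 17 18 19 20 21 22 23 24 25 26 27 28 29 30 31 32 33 34 35
     L  W  L  W  W  W  W  L  W  L  W  W  W  W  L  W  L  W  W  W  W  L  W  L  W  W  W  W  L  W  L  W  W  W  W  L
Position 35 is L, so the second player wins.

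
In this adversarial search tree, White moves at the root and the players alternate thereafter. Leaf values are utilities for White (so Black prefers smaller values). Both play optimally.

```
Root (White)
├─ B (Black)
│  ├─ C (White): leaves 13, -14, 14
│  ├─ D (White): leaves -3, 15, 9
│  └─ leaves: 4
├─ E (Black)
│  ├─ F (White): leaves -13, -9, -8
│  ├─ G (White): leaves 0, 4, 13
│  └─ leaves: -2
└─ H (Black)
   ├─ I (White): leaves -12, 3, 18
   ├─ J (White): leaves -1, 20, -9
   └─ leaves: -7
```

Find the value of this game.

C (White): max(13, -14, 14) = 14
D (White): max(-3, 15, 9) = 15
B (Black): min(14, 15, 4) = 4
F (White): max(-13, -9, -8) = -8
G (White): max(0, 4, 13) = 13
E (Black): min(-8, 13, -2) = -8
I (White): max(-12, 3, 18) = 18
J (White): max(-1, 20, -9) = 20
H (Black): min(18, 20, -7) = -7
Root (White): max(4, -8, -7) = 4

4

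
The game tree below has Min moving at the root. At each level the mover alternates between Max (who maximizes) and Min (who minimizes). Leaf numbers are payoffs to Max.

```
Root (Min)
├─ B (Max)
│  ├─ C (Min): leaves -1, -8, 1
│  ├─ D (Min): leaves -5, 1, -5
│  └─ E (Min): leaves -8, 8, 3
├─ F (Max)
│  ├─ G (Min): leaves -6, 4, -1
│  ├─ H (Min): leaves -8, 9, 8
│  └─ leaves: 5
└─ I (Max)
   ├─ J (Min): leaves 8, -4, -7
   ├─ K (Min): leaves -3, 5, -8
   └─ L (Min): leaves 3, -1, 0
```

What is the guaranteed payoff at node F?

5

G: min(-6, 4, -1) = -6
H: min(-8, 9, 8) = -8
F: max(-6, -8, 5) = 5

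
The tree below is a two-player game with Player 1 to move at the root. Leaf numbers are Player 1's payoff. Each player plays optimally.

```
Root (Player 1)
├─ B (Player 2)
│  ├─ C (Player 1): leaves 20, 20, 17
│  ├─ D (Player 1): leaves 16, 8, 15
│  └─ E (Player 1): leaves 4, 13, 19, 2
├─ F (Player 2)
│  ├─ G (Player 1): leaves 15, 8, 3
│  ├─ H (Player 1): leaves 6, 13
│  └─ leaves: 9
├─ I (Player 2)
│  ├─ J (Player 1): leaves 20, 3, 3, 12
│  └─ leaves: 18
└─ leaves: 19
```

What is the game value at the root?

19

C (Player 1): max(20, 20, 17) = 20
D (Player 1): max(16, 8, 15) = 16
E (Player 1): max(4, 13, 19, 2) = 19
B (Player 2): min(20, 16, 19) = 16
G (Player 1): max(15, 8, 3) = 15
H (Player 1): max(6, 13) = 13
F (Player 2): min(15, 13, 9) = 9
J (Player 1): max(20, 3, 3, 12) = 20
I (Player 2): min(20, 18) = 18
Root (Player 1): max(16, 9, 18, 19) = 19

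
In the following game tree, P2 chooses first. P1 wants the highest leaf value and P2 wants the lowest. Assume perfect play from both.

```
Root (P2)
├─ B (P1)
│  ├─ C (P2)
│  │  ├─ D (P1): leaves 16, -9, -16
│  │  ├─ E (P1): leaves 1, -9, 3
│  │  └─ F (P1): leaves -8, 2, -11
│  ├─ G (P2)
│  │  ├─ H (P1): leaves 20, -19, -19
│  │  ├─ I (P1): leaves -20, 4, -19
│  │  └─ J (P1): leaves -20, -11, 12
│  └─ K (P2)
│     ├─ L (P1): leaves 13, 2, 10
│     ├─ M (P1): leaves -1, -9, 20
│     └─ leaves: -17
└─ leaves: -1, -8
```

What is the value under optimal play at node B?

D: max(16, -9, -16) = 16
E: max(1, -9, 3) = 3
F: max(-8, 2, -11) = 2
C: min(16, 3, 2) = 2
H: max(20, -19, -19) = 20
I: max(-20, 4, -19) = 4
J: max(-20, -11, 12) = 12
G: min(20, 4, 12) = 4
L: max(13, 2, 10) = 13
M: max(-1, -9, 20) = 20
K: min(13, 20, -17) = -17
B: max(2, 4, -17) = 4

4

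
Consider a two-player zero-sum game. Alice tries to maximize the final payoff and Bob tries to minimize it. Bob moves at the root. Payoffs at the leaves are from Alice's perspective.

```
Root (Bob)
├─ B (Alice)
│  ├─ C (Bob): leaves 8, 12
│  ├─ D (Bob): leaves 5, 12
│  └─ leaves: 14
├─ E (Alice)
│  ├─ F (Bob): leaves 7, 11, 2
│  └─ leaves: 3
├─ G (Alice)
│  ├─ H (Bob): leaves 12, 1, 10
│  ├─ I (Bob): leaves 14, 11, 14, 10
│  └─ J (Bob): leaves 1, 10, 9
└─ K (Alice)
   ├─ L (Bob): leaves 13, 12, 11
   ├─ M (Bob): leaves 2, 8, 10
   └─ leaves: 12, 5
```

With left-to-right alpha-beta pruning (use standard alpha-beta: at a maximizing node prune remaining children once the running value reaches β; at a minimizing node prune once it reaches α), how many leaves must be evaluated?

C [α=-∞,β=+∞]: v=8
D [α=8,β=+∞]: v=5 after child 1 ≤ α → α-cutoff, skip 1
B [α=-∞,β=+∞]: v=14
F [α=-∞,β=14]: v=2
E [α=-∞,β=14]: v=3
H [α=-∞,β=3]: v=1
I [α=1,β=3]: v=10
G [α=-∞,β=3]: v=10 after child 2 ≥ β → β-cutoff, skip 1
L [α=-∞,β=3]: v=11
K [α=-∞,β=3]: v=11 after child 1 ≥ β → β-cutoff, skip 3
Root [α=-∞,β=+∞]: v=3
Leaves evaluated: 18 of 27.

18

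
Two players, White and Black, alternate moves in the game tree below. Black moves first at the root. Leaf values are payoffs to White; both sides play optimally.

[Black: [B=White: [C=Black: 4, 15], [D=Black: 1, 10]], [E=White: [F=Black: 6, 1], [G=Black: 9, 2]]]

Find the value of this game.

2

C (Black): min(4, 15) = 4
D (Black): min(1, 10) = 1
B (White): max(4, 1) = 4
F (Black): min(6, 1) = 1
G (Black): min(9, 2) = 2
E (White): max(1, 2) = 2
Root (Black): min(4, 2) = 2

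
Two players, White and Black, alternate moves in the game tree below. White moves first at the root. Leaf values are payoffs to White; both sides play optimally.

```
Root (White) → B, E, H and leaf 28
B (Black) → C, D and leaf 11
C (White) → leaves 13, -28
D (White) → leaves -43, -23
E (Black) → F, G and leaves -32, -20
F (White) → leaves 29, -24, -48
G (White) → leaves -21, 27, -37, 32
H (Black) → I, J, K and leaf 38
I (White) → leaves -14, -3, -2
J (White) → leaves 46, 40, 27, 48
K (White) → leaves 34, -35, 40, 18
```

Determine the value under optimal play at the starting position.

28

C (White): max(13, -28) = 13
D (White): max(-43, -23) = -23
B (Black): min(13, -23, 11) = -23
F (White): max(29, -24, -48) = 29
G (White): max(-21, 27, -37, 32) = 32
E (Black): min(29, 32, -32, -20) = -32
I (White): max(-14, -3, -2) = -2
J (White): max(46, 40, 27, 48) = 48
K (White): max(34, -35, 40, 18) = 40
H (Black): min(-2, 48, 40, 38) = -2
Root (White): max(-23, -32, -2, 28) = 28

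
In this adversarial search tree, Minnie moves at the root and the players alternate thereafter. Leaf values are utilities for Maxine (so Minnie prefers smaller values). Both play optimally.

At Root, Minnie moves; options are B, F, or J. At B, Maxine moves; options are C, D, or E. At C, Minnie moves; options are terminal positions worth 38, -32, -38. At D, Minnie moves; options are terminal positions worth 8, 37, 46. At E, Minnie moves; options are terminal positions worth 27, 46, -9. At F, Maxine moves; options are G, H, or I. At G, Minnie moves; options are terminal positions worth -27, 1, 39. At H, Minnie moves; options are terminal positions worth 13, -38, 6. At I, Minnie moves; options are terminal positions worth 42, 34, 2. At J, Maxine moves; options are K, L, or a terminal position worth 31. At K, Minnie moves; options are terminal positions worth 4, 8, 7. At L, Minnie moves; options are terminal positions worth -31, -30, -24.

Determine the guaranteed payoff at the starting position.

2

C (Minnie): min(38, -32, -38) = -38
D (Minnie): min(8, 37, 46) = 8
E (Minnie): min(27, 46, -9) = -9
B (Maxine): max(-38, 8, -9) = 8
G (Minnie): min(-27, 1, 39) = -27
H (Minnie): min(13, -38, 6) = -38
I (Minnie): min(42, 34, 2) = 2
F (Maxine): max(-27, -38, 2) = 2
K (Minnie): min(4, 8, 7) = 4
L (Minnie): min(-31, -30, -24) = -31
J (Maxine): max(4, -31, 31) = 31
Root (Minnie): min(8, 2, 31) = 2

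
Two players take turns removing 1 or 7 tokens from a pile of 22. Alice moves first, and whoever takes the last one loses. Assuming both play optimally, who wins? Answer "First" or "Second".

First

W/L table (W = player to move can force a win):
i:   0  1  2  3  4  5  6  7  8  9 10 11 12 13 14 15 16 17 18 19 20 21 22
     W  L  W  L  W  L  W  L  W  L  W  L  W  L  W  L  W  L  W  L  W  L  W
Position 22 is W, so the first player wins.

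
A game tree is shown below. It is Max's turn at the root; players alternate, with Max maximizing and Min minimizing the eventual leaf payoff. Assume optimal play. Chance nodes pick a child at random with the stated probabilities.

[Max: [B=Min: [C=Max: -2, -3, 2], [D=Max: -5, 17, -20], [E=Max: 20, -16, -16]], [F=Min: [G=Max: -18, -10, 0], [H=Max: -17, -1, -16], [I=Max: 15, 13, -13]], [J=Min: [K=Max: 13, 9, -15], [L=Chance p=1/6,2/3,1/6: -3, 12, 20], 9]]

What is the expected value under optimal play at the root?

C (Max): max(-2, -3, 2) = 2
D (Max): max(-5, 17, -20) = 17
E (Max): max(20, -16, -16) = 20
B (Min): min(2, 17, 20) = 2
G (Max): max(-18, -10, 0) = 0
H (Max): max(-17, -1, -16) = -1
I (Max): max(15, 13, -13) = 15
F (Min): min(0, -1, 15) = -1
K (Max): max(13, 9, -15) = 13
L (Chance): 1/6·-3 + 2/3·12 + 1/6·20 = 10.83
J (Min): min(13, 10.83, 9) = 9
Root (Max): max(2, -1, 9) = 9

9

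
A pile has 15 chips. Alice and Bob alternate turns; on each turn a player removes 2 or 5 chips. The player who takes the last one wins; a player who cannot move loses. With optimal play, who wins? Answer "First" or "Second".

W/L table (W = player to move can force a win):
i:   0  1  2  3  4  5  6  7  8  9 10 11 12 13 14 15
     L  L  W  W  L  W  W  L  L  W  W  L  W  W  L  L
Position 15 is L, so the second player wins.

Second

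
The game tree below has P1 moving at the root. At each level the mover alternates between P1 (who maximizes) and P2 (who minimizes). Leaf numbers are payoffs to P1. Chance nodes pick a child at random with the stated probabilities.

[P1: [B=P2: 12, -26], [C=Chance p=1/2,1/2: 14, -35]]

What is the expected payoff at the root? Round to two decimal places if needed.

-10.5

B (P2): min(12, -26) = -26
C (Chance): 1/2·14 + 1/2·-35 = -10.5
Root (P1): max(-26, -10.5) = -10.5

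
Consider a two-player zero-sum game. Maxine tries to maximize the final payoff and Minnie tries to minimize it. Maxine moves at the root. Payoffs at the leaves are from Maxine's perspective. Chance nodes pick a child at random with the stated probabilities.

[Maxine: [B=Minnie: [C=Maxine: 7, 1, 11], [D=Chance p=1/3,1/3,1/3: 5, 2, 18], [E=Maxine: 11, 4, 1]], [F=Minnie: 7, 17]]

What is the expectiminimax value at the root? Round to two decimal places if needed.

C (Maxine): max(7, 1, 11) = 11
D (Chance): 1/3·5 + 1/3·2 + 1/3·18 = 8.33
E (Maxine): max(11, 4, 1) = 11
B (Minnie): min(11, 8.33, 11) = 8.33
F (Minnie): min(7, 17) = 7
Root (Maxine): max(8.33, 7) = 8.33

8.33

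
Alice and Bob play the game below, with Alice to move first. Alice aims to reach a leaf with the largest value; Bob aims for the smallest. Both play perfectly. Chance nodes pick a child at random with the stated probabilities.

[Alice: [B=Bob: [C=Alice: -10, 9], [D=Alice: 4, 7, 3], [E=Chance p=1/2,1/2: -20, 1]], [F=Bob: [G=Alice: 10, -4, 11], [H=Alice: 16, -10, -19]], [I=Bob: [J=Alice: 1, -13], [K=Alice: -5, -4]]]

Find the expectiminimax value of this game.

C (Alice): max(-10, 9) = 9
D (Alice): max(4, 7, 3) = 7
E (Chance): 1/2·-20 + 1/2·1 = -9.5
B (Bob): min(9, 7, -9.5) = -9.5
G (Alice): max(10, -4, 11) = 11
H (Alice): max(16, -10, -19) = 16
F (Bob): min(11, 16) = 11
J (Alice): max(1, -13) = 1
K (Alice): max(-5, -4) = -4
I (Bob): min(1, -4) = -4
Root (Alice): max(-9.5, 11, -4) = 11

11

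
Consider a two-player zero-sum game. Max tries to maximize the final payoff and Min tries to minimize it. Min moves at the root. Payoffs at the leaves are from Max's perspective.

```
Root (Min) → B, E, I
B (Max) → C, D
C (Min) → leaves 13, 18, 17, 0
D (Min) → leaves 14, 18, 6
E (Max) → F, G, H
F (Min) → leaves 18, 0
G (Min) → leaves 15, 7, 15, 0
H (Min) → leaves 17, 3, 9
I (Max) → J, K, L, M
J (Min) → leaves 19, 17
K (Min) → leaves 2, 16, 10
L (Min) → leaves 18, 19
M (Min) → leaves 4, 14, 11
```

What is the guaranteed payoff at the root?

C (Min): min(13, 18, 17, 0) = 0
D (Min): min(14, 18, 6) = 6
B (Max): max(0, 6) = 6
F (Min): min(18, 0) = 0
G (Min): min(15, 7, 15, 0) = 0
H (Min): min(17, 3, 9) = 3
E (Max): max(0, 0, 3) = 3
J (Min): min(19, 17) = 17
K (Min): min(2, 16, 10) = 2
L (Min): min(18, 19) = 18
M (Min): min(4, 14, 11) = 4
I (Max): max(17, 2, 18, 4) = 18
Root (Min): min(6, 3, 18) = 3

3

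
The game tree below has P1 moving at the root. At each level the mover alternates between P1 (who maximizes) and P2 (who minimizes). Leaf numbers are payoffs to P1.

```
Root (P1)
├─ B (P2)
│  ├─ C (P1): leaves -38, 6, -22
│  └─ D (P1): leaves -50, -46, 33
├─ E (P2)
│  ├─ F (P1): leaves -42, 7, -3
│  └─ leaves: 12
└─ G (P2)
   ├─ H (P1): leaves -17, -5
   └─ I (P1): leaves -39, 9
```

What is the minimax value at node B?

C: max(-38, 6, -22) = 6
D: max(-50, -46, 33) = 33
B: min(6, 33) = 6

6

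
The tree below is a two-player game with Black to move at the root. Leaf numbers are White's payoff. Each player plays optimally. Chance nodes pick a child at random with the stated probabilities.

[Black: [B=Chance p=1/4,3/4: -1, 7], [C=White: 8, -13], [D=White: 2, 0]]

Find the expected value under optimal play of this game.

2

B (Chance): 1/4·-1 + 3/4·7 = 5
C (White): max(8, -13) = 8
D (White): max(2, 0) = 2
Root (Black): min(5, 8, 2) = 2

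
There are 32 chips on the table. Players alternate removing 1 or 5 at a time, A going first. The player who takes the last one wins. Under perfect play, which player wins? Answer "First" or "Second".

Compute winning (W) and losing (L) positions by backward induction:
i:   0  1  2  3  4  5  6  7  8  9 10 11 12 13 14 15 16 17 18 19 20 21 22 23 24 25 26 27 28 29 30 31 32
     L  W  L  W  L  W  L  W  L  W  L  W  L  W  L  W  L  W  L  W  L  W  L  W  L  W  L  W  L  W  L  W  L
Position 32 is L, so the second player wins.

Second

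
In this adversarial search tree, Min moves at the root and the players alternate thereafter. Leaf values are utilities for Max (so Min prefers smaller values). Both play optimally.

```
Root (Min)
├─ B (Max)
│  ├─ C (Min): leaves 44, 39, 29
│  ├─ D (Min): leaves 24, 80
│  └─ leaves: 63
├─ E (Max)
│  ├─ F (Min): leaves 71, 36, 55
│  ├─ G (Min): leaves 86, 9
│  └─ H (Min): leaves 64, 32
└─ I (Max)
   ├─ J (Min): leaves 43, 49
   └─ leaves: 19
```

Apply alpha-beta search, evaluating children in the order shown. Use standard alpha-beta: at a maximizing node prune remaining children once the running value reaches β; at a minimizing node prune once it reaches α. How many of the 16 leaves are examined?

C [α=-∞,β=+∞]: v=29
D [α=29,β=+∞]: v=24 after child 1 ≤ α → α-cutoff, skip 1
B [α=-∞,β=+∞]: v=63
F [α=-∞,β=63]: v=36
G [α=36,β=63]: v=9
H [α=36,β=63]: v=32
E [α=-∞,β=63]: v=36
J [α=-∞,β=36]: v=43
I [α=-∞,β=36]: v=43 after child 1 ≥ β → β-cutoff, skip 1
Root [α=-∞,β=+∞]: v=36
Leaves evaluated: 14 of 16.

14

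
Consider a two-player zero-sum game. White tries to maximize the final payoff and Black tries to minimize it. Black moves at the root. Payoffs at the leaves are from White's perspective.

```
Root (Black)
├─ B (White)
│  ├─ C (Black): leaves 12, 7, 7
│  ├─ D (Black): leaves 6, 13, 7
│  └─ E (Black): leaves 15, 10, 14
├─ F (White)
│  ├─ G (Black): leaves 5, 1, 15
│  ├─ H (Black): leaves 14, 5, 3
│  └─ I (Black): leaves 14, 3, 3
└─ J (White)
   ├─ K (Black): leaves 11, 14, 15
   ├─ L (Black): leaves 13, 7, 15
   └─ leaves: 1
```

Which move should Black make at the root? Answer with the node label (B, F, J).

F

C (Black): min(12, 7, 7) = 7
D (Black): min(6, 13, 7) = 6
E (Black): min(15, 10, 14) = 10
B (White): max(7, 6, 10) = 10
G (Black): min(5, 1, 15) = 1
H (Black): min(14, 5, 3) = 3
I (Black): min(14, 3, 3) = 3
F (White): max(1, 3, 3) = 3
K (Black): min(11, 14, 15) = 11
L (Black): min(13, 7, 15) = 7
J (White): max(11, 7, 1) = 11
Root (Black): min(10, 3, 11) = 3
Black picks the child with the lowest value: F (value 3).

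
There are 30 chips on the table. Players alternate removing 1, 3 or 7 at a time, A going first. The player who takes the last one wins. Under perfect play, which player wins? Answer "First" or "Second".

Positions where the player to move wins (W) vs loses (L):
i:   0  1  2  3  4  5  6  7  8  9 10 11 12 13 14 15 16 17 18 19 20 21 22 23 24 25 26 27 28 29 30
     L  W  L  W  L  W  L  W  L  W  L  W  L  W  L  W  L  W  L  W  L  W  L  W  L  W  L  W  L  W  L
Position 30 is L, so the second player wins.

Second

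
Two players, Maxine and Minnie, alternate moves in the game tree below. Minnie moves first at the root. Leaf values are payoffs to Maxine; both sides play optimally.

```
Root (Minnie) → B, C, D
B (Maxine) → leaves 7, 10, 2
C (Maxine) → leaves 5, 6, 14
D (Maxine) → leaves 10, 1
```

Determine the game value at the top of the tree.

B (Maxine): max(7, 10, 2) = 10
C (Maxine): max(5, 6, 14) = 14
D (Maxine): max(10, 1) = 10
Root (Minnie): min(10, 14, 10) = 10

10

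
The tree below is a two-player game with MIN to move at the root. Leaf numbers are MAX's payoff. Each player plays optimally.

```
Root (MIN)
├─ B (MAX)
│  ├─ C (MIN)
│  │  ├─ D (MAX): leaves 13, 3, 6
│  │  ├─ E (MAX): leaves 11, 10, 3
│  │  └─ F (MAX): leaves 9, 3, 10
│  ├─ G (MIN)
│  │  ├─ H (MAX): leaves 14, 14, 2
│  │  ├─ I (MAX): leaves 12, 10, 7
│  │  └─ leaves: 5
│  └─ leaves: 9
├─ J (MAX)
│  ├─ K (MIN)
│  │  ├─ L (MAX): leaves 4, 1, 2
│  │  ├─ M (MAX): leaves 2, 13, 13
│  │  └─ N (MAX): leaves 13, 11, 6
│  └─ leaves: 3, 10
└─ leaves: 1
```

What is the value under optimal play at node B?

10

D: max(13, 3, 6) = 13
E: max(11, 10, 3) = 11
F: max(9, 3, 10) = 10
C: min(13, 11, 10) = 10
H: max(14, 14, 2) = 14
I: max(12, 10, 7) = 12
G: min(14, 12, 5) = 5
B: max(10, 5, 9) = 10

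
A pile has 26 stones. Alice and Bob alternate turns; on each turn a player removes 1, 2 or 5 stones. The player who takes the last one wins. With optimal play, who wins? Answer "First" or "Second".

First

W/L table (W = player to move can force a win):
i:   0  1  2  3  4  5  6  7  8  9 10 11 12 13 14 15 16 17 18 19 20 21 22 23 24 25 26
     L  W  W  L  W  W  L  W  W  L  W  W  L  W  W  L  W  W  L  W  W  L  W  W  L  W  W
Position 26 is W, so the first player wins.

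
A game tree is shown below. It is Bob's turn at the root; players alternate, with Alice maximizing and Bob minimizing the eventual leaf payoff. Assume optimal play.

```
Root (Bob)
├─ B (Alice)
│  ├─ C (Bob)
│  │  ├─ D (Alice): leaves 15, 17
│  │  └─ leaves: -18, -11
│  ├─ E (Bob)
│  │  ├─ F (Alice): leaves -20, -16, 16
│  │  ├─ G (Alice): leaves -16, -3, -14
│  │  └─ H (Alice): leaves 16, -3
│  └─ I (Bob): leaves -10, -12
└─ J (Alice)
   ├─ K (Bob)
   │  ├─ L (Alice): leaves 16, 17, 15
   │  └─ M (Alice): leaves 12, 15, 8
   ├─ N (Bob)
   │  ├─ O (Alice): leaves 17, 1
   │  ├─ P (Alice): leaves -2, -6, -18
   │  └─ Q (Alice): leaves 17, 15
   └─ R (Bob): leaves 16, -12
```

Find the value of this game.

D (Alice): max(15, 17) = 17
C (Bob): min(17, -18, -11) = -18
F (Alice): max(-20, -16, 16) = 16
G (Alice): max(-16, -3, -14) = -3
H (Alice): max(16, -3) = 16
E (Bob): min(16, -3, 16) = -3
I (Bob): min(-10, -12) = -12
B (Alice): max(-18, -3, -12) = -3
L (Alice): max(16, 17, 15) = 17
M (Alice): max(12, 15, 8) = 15
K (Bob): min(17, 15) = 15
O (Alice): max(17, 1) = 17
P (Alice): max(-2, -6, -18) = -2
Q (Alice): max(17, 15) = 17
N (Bob): min(17, -2, 17) = -2
R (Bob): min(16, -12) = -12
J (Alice): max(15, -2, -12) = 15
Root (Bob): min(-3, 15) = -3

-3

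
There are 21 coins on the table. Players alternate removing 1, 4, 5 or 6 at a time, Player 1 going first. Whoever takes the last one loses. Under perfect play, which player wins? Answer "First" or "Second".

W/L table (W = player to move can force a win):
i:   0  1  2  3  4  5  6  7  8  9 10 11 12 13 14 15 16 17 18 19 20 21
     W  L  W  L  W  W  W  W  W  W  L  W  L  W  W  W  W  W  W  L  W  L
Position 21 is L, so the second player wins.

Second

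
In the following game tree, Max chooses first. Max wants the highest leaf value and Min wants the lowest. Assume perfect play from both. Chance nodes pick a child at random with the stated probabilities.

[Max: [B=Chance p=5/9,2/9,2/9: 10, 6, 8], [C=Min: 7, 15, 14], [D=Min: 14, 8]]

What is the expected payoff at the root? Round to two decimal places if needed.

8.67

B (Chance): 5/9·10 + 2/9·6 + 2/9·8 = 8.67
C (Min): min(7, 15, 14) = 7
D (Min): min(14, 8) = 8
Root (Max): max(8.67, 7, 8) = 8.67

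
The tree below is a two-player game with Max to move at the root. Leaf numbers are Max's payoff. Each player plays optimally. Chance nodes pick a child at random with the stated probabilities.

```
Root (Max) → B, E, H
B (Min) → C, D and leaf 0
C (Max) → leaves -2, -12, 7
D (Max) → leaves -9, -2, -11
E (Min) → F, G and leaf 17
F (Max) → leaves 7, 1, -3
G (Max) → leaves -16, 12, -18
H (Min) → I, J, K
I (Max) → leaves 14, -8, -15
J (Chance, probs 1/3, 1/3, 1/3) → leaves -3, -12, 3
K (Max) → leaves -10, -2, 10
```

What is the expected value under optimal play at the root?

C (Max): max(-2, -12, 7) = 7
D (Max): max(-9, -2, -11) = -2
B (Min): min(7, -2, 0) = -2
F (Max): max(7, 1, -3) = 7
G (Max): max(-16, 12, -18) = 12
E (Min): min(7, 12, 17) = 7
I (Max): max(14, -8, -15) = 14
J (Chance): 1/3·-3 + 1/3·-12 + 1/3·3 = -4
K (Max): max(-10, -2, 10) = 10
H (Min): min(14, -4, 10) = -4
Root (Max): max(-2, 7, -4) = 7

7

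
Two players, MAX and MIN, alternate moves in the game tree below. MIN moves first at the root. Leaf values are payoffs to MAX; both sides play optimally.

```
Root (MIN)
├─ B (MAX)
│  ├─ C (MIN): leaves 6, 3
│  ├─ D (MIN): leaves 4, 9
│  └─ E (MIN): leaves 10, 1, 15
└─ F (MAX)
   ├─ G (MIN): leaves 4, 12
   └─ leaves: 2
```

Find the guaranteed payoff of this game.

C (MIN): min(6, 3) = 3
D (MIN): min(4, 9) = 4
E (MIN): min(10, 1, 15) = 1
B (MAX): max(3, 4, 1) = 4
G (MIN): min(4, 12) = 4
F (MAX): max(4, 2) = 4
Root (MIN): min(4, 4) = 4

4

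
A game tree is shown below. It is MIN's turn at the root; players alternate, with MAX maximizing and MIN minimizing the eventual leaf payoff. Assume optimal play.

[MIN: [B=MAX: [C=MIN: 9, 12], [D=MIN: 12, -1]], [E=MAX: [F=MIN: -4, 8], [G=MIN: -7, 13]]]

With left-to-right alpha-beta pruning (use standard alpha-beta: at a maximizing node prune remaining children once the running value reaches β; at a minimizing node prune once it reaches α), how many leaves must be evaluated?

C [α=-∞,β=+∞]: v=9
D [α=9,β=+∞]: v=-1
B [α=-∞,β=+∞]: v=9
F [α=-∞,β=9]: v=-4
G [α=-4,β=9]: v=-7 after child 1 ≤ α → α-cutoff, skip 1
E [α=-∞,β=9]: v=-4
Root [α=-∞,β=+∞]: v=-4
Leaves evaluated: 7 of 8.

7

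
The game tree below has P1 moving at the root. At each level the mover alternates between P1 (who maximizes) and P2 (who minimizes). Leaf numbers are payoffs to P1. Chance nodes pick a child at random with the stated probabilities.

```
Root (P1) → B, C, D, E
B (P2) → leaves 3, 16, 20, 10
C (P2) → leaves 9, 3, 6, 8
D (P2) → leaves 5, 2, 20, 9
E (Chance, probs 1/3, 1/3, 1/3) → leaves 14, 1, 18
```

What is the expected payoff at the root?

B (P2): min(3, 16, 20, 10) = 3
C (P2): min(9, 3, 6, 8) = 3
D (P2): min(5, 2, 20, 9) = 2
E (Chance): 1/3·14 + 1/3·1 + 1/3·18 = 11
Root (P1): max(3, 3, 2, 11) = 11

11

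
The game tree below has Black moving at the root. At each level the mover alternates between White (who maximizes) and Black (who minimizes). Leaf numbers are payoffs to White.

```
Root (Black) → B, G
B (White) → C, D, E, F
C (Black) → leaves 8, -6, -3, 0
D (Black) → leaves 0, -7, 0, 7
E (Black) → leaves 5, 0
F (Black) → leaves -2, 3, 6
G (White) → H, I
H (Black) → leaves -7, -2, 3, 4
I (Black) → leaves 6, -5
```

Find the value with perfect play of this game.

-5

C (Black): min(8, -6, -3, 0) = -6
D (Black): min(0, -7, 0, 7) = -7
E (Black): min(5, 0) = 0
F (Black): min(-2, 3, 6) = -2
B (White): max(-6, -7, 0, -2) = 0
H (Black): min(-7, -2, 3, 4) = -7
I (Black): min(6, -5) = -5
G (White): max(-7, -5) = -5
Root (Black): min(0, -5) = -5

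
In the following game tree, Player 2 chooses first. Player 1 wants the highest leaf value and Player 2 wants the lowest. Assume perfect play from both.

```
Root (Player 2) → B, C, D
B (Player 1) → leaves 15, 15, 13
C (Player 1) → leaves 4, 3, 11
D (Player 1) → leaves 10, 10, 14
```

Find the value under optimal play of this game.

B (Player 1): max(15, 15, 13) = 15
C (Player 1): max(4, 3, 11) = 11
D (Player 1): max(10, 10, 14) = 14
Root (Player 2): min(15, 11, 14) = 11

11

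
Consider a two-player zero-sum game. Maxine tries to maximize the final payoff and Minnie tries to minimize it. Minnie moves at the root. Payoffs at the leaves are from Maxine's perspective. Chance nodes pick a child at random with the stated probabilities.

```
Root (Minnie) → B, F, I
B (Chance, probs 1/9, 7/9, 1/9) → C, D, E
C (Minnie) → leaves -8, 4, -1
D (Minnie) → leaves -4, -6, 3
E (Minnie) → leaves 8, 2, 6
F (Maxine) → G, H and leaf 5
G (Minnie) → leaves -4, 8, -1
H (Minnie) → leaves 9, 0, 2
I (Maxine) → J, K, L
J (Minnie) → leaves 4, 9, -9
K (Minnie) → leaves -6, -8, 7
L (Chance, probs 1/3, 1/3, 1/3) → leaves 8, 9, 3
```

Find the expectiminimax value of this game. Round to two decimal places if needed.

-5.33

C (Minnie): min(-8, 4, -1) = -8
D (Minnie): min(-4, -6, 3) = -6
E (Minnie): min(8, 2, 6) = 2
B (Chance): 1/9·-8 + 7/9·-6 + 1/9·2 = -5.33
G (Minnie): min(-4, 8, -1) = -4
H (Minnie): min(9, 0, 2) = 0
F (Maxine): max(-4, 0, 5) = 5
J (Minnie): min(4, 9, -9) = -9
K (Minnie): min(-6, -8, 7) = -8
L (Chance): 1/3·8 + 1/3·9 + 1/3·3 = 6.67
I (Maxine): max(-9, -8, 6.67) = 6.67
Root (Minnie): min(-5.33, 5, 6.67) = -5.33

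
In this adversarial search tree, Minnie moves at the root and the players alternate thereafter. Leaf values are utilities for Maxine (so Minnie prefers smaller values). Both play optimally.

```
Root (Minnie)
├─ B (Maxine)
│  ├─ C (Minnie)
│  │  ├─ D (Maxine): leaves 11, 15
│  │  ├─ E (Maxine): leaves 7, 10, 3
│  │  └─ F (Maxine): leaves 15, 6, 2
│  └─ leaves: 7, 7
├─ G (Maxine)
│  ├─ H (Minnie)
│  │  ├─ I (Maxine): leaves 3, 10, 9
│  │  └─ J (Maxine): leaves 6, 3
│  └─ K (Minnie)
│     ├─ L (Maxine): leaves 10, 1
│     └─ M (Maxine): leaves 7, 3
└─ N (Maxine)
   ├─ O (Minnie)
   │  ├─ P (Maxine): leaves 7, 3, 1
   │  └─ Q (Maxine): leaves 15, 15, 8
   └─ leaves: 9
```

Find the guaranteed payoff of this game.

D (Maxine): max(11, 15) = 15
E (Maxine): max(7, 10, 3) = 10
F (Maxine): max(15, 6, 2) = 15
C (Minnie): min(15, 10, 15) = 10
B (Maxine): max(10, 7, 7) = 10
I (Maxine): max(3, 10, 9) = 10
J (Maxine): max(6, 3) = 6
H (Minnie): min(10, 6) = 6
L (Maxine): max(10, 1) = 10
M (Maxine): max(7, 3) = 7
K (Minnie): min(10, 7) = 7
G (Maxine): max(6, 7) = 7
P (Maxine): max(7, 3, 1) = 7
Q (Maxine): max(15, 15, 8) = 15
O (Minnie): min(7, 15) = 7
N (Maxine): max(7, 9) = 9
Root (Minnie): min(10, 7, 9) = 7

7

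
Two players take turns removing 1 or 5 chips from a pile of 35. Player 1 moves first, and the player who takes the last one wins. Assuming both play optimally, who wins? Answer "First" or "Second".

First

W/L table (W = player to move can force a win):
i:   0  1  2  3  4  5  6  7  8  9 10 11 12 13 14 15 16 17 18 19 20 21 22 23 24 25 26 27 28 29 30 31 32 33 34 35
     L  W  L  W  L  W  L  W  L  W  L  W  L  W  L  W  L  W  L  W  L  W  L  W  L  W  L  W  L  W  L  W  L  W  L  W
Position 35 is W, so the first player wins.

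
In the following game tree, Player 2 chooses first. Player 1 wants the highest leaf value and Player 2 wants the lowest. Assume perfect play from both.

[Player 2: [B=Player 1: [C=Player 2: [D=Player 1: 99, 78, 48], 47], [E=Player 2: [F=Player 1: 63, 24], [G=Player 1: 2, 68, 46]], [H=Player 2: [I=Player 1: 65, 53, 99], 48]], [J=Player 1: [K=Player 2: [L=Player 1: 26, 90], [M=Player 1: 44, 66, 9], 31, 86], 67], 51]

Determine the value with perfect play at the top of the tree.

D (Player 1): max(99, 78, 48) = 99
C (Player 2): min(99, 47) = 47
F (Player 1): max(63, 24) = 63
G (Player 1): max(2, 68, 46) = 68
E (Player 2): min(63, 68) = 63
I (Player 1): max(65, 53, 99) = 99
H (Player 2): min(99, 48) = 48
B (Player 1): max(47, 63, 48) = 63
L (Player 1): max(26, 90) = 90
M (Player 1): max(44, 66, 9) = 66
K (Player 2): min(90, 66, 31, 86) = 31
J (Player 1): max(31, 67) = 67
Root (Player 2): min(63, 67, 51) = 51

51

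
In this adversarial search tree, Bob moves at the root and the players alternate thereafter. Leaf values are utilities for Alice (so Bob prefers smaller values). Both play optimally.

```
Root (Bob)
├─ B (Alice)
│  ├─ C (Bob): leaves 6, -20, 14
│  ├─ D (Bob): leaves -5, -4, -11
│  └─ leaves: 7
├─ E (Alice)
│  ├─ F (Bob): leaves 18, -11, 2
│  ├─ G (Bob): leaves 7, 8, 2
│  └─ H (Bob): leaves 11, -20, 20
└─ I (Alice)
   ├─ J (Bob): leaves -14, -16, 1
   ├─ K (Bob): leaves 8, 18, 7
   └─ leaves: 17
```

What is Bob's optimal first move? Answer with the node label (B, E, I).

C (Bob): min(6, -20, 14) = -20
D (Bob): min(-5, -4, -11) = -11
B (Alice): max(-20, -11, 7) = 7
F (Bob): min(18, -11, 2) = -11
G (Bob): min(7, 8, 2) = 2
H (Bob): min(11, -20, 20) = -20
E (Alice): max(-11, 2, -20) = 2
J (Bob): min(-14, -16, 1) = -16
K (Bob): min(8, 18, 7) = 7
I (Alice): max(-16, 7, 17) = 17
Root (Bob): min(7, 2, 17) = 2
Bob picks the child with the lowest value: E (value 2).

E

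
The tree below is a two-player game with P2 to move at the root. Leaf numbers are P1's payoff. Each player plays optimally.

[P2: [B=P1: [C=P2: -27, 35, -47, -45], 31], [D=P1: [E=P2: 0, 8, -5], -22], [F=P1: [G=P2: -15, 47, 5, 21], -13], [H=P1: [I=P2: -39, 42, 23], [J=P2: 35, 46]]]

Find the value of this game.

-13

C (P2): min(-27, 35, -47, -45) = -47
B (P1): max(-47, 31) = 31
E (P2): min(0, 8, -5) = -5
D (P1): max(-5, -22) = -5
G (P2): min(-15, 47, 5, 21) = -15
F (P1): max(-15, -13) = -13
I (P2): min(-39, 42, 23) = -39
J (P2): min(35, 46) = 35
H (P1): max(-39, 35) = 35
Root (P2): min(31, -5, -13, 35) = -13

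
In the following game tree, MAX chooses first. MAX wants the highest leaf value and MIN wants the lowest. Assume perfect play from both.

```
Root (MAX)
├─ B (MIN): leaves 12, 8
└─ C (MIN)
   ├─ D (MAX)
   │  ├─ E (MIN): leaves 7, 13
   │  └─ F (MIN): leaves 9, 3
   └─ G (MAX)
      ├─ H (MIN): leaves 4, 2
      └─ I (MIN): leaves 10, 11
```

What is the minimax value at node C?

E: min(7, 13) = 7
F: min(9, 3) = 3
D: max(7, 3) = 7
H: min(4, 2) = 2
I: min(10, 11) = 10
G: max(2, 10) = 10
C: min(7, 10) = 7

7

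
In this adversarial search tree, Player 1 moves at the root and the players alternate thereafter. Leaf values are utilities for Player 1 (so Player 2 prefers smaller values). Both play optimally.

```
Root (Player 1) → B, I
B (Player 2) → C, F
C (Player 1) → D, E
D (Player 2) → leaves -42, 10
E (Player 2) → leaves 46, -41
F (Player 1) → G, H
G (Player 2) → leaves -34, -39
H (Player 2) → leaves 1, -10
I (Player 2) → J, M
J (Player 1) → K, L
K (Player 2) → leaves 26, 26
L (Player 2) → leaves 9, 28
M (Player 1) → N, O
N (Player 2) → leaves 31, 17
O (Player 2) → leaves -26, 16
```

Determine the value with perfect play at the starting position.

17

D (Player 2): min(-42, 10) = -42
E (Player 2): min(46, -41) = -41
C (Player 1): max(-42, -41) = -41
G (Player 2): min(-34, -39) = -39
H (Player 2): min(1, -10) = -10
F (Player 1): max(-39, -10) = -10
B (Player 2): min(-41, -10) = -41
K (Player 2): min(26, 26) = 26
L (Player 2): min(9, 28) = 9
J (Player 1): max(26, 9) = 26
N (Player 2): min(31, 17) = 17
O (Player 2): min(-26, 16) = -26
M (Player 1): max(17, -26) = 17
I (Player 2): min(26, 17) = 17
Root (Player 1): max(-41, 17) = 17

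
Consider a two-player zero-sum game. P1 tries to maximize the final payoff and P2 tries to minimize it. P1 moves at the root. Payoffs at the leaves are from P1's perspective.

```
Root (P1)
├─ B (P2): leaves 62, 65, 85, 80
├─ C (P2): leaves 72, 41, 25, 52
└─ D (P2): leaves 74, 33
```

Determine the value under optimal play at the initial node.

62

B (P2): min(62, 65, 85, 80) = 62
C (P2): min(72, 41, 25, 52) = 25
D (P2): min(74, 33) = 33
Root (P1): max(62, 25, 33) = 62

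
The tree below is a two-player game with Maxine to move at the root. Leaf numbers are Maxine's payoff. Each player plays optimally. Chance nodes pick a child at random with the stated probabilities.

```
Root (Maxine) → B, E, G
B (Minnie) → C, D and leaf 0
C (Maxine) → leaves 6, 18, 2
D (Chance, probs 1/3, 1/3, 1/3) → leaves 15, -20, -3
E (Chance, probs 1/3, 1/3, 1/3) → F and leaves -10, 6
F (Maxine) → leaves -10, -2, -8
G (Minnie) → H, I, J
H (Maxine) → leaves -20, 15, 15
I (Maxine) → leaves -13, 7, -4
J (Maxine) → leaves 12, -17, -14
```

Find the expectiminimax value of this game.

7

C (Maxine): max(6, 18, 2) = 18
D (Chance): 1/3·15 + 1/3·-20 + 1/3·-3 = -2.67
B (Minnie): min(18, -2.67, 0) = -2.67
F (Maxine): max(-10, -2, -8) = -2
E (Chance): 1/3·-2 + 1/3·-10 + 1/3·6 = -2
H (Maxine): max(-20, 15, 15) = 15
I (Maxine): max(-13, 7, -4) = 7
J (Maxine): max(12, -17, -14) = 12
G (Minnie): min(15, 7, 12) = 7
Root (Maxine): max(-2.67, -2, 7) = 7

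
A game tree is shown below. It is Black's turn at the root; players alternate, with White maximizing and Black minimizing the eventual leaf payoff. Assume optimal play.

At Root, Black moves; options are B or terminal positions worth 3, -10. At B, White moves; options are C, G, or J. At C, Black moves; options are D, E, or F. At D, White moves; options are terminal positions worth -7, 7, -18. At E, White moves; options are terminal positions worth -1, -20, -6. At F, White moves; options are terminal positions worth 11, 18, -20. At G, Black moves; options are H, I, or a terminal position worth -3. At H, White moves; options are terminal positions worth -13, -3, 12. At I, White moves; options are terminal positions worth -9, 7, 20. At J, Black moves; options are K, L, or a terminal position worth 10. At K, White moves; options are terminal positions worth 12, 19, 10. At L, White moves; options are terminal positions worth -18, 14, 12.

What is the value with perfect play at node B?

D: max(-7, 7, -18) = 7
E: max(-1, -20, -6) = -1
F: max(11, 18, -20) = 18
C: min(7, -1, 18) = -1
H: max(-13, -3, 12) = 12
I: max(-9, 7, 20) = 20
G: min(12, 20, -3) = -3
K: max(12, 19, 10) = 19
L: max(-18, 14, 12) = 14
J: min(19, 14, 10) = 10
B: max(-1, -3, 10) = 10

10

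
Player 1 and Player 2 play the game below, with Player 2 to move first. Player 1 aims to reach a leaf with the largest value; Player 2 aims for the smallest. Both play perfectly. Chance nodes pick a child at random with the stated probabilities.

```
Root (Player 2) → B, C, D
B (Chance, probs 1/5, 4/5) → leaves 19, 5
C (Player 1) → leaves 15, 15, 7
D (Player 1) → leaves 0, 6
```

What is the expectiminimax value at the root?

B (Chance): 1/5·19 + 4/5·5 = 7.8
C (Player 1): max(15, 15, 7) = 15
D (Player 1): max(0, 6) = 6
Root (Player 2): min(7.8, 15, 6) = 6

6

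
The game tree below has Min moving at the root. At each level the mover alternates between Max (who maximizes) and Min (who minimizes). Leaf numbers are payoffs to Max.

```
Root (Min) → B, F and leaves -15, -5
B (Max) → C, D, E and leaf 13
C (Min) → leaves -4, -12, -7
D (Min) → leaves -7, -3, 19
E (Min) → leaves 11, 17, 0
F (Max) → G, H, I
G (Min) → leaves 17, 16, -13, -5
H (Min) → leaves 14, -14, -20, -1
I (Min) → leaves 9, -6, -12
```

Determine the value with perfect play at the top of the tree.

C (Min): min(-4, -12, -7) = -12
D (Min): min(-7, -3, 19) = -7
E (Min): min(11, 17, 0) = 0
B (Max): max(-12, -7, 0, 13) = 13
G (Min): min(17, 16, -13, -5) = -13
H (Min): min(14, -14, -20, -1) = -20
I (Min): min(9, -6, -12) = -12
F (Max): max(-13, -20, -12) = -12
Root (Min): min(13, -12, -15, -5) = -15

-15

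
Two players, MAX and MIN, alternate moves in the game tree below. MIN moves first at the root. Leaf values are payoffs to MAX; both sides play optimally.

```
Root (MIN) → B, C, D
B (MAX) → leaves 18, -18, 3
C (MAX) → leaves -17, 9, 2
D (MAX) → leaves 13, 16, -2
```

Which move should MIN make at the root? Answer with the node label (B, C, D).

B (MAX): max(18, -18, 3) = 18
C (MAX): max(-17, 9, 2) = 9
D (MAX): max(13, 16, -2) = 16
Root (MIN): min(18, 9, 16) = 9
MIN picks the child with the lowest value: C (value 9).

C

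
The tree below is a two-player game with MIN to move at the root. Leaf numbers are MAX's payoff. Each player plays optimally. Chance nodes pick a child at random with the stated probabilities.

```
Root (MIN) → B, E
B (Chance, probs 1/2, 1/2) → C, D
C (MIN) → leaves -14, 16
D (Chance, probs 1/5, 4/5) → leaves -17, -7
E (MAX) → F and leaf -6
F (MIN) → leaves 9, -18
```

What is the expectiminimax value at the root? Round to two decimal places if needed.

-11.5

C (MIN): min(-14, 16) = -14
D (Chance): 1/5·-17 + 4/5·-7 = -9
B (Chance): 1/2·-14 + 1/2·-9 = -11.5
F (MIN): min(9, -18) = -18
E (MAX): max(-18, -6) = -6
Root (MIN): min(-11.5, -6) = -11.5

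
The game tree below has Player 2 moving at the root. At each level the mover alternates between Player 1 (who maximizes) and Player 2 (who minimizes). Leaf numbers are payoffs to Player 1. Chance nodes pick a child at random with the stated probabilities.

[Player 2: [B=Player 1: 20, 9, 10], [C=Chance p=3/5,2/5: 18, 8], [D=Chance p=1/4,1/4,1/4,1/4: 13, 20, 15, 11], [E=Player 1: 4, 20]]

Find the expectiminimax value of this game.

14

B (Player 1): max(20, 9, 10) = 20
C (Chance): 3/5·18 + 2/5·8 = 14
D (Chance): 1/4·13 + 1/4·20 + 1/4·15 + 1/4·11 = 14.75
E (Player 1): max(4, 20) = 20
Root (Player 2): min(20, 14, 14.75, 20) = 14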